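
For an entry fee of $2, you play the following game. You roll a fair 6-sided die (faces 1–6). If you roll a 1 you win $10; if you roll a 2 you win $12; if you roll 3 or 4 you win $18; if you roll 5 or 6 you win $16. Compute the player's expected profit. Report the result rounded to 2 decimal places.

$13.00

E[payout] = (1/6)·10 + (1/6)·12 + (1/3)·16 + (1/3)·18 = 15
Expected profit = 15 − 2 = 13 ≈ $13.00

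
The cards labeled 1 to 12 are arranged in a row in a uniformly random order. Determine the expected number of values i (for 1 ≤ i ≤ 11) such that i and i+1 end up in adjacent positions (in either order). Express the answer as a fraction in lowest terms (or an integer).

For each i ∈ {1,…,11}, let Xᵢ = 1 if i and i+1 are adjacent. P(Xᵢ=1) = 2·(12−1)!/12! = 2/12.
By linearity, E[ΣXᵢ] = (11)·(2/12) = 11/6.

11/6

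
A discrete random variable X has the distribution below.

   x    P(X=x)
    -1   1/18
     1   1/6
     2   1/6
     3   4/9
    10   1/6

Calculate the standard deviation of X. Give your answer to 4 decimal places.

E[X] = 31/9, E[X²] = 194/9
Var(X) = E[X²] − (E[X])² = 194/9 − 961/81 = 785/81
SD(X) = √(785/81) ≈ 3.1131

3.1131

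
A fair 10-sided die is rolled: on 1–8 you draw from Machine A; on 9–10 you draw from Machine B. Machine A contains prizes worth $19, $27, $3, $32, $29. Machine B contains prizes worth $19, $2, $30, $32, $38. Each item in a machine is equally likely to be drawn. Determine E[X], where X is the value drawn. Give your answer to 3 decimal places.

$22.440

E[X | Machine A] = (19 + 27 + 3 + 32 + 29)/5 = 22
E[X | Machine B] = (19 + 2 + 30 + 32 + 38)/5 = 121/5
E[X] = (4/5)·22 + (1/5)·121/5 = 561/25 ≈ 22.440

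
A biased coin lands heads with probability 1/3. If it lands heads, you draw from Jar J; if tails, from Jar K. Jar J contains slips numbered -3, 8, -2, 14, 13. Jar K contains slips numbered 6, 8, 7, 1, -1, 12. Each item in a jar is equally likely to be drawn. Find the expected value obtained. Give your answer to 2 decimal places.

5.67

E[X | Jar J] = (-3 + 8 − 2 + 14 + 13)/5 = 6
E[X | Jar K] = (6 + 8 + 7 + 1 − 1 + 12)/6 = 11/2
E[X] = (1/3)·6 + (2/3)·11/2 = 17/3 ≈ 5.67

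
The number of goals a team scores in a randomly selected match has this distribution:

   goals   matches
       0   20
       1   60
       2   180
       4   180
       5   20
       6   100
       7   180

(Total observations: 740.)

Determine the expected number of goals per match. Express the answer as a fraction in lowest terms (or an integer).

155/37

Total = 740, so P(goals=0) = 20/740, etc.
E[X] = (1/37)·0 + (3/37)·1 + (9/37)·2 + (9/37)·4 + (1/37)·5 + (5/37)·6 + (9/37)·7
     = 155/37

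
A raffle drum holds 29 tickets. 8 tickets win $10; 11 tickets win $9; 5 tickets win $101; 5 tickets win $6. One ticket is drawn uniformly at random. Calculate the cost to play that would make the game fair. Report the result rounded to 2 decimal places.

$24.62

E[payout] = (8/29)·10 + (11/29)·9 + (5/29)·101 + (5/29)·6 = 714/29
Fair fee = E[payout] = 714/29 ≈ $24.62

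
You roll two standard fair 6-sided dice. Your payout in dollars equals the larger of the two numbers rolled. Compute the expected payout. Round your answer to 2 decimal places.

$4.47

Distribution of the larger of the two numbers rolled: 1 w.p. 1/36, 2 w.p. 1/12, 3 w.p. 5/36, 4 w.p. 7/36, 5 w.p. 1/4, 6 w.p. 11/36
E[payout] = (1/36)·1 + (1/12)·2 + (5/36)·3 + (7/36)·4 + (1/4)·5 + (11/36)·6 = 161/36
≈ $4.47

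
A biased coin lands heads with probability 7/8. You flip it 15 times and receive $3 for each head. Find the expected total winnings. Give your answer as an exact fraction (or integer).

315/8 dollars

E[#heads] = 15·7/8 = 105/8 (linearity over flips).
E[winnings] = 3·105/8 = 315/8.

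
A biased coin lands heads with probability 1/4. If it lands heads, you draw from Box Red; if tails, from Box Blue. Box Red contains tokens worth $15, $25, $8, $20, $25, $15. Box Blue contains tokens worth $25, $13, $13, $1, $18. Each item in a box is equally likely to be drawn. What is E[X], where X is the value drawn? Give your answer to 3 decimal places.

E[X | Box Red] = (15 + 25 + 8 + 20 + 25 + 15)/6 = 18
E[X | Box Blue] = (25 + 13 + 13 + 1 + 18)/5 = 14
E[X] = (1/4)·18 + (3/4)·14 = 15 ≈ 15.000

$15.000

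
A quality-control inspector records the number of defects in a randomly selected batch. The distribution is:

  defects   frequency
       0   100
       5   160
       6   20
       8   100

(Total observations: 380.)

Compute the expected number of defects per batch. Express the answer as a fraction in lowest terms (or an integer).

86/19

Total = 380, so P(defects=0) = 100/380, etc.
E[X] = (5/19)·0 + (8/19)·5 + (1/19)·6 + (5/19)·8
     = 86/19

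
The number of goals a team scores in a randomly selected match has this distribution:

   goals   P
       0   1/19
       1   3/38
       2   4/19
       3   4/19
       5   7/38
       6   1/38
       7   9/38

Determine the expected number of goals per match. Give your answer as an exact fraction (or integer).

E[X] = (1/19)·0 + (3/38)·1 + (4/19)·2 + (4/19)·3 + (7/38)·5 + (1/38)·6 + (9/38)·7
     = 147/38

147/38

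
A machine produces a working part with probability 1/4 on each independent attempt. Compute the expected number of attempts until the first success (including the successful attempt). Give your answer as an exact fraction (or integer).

For a geometric distribution, E[trials] = 1/p = 1/(1/4) = 4.

4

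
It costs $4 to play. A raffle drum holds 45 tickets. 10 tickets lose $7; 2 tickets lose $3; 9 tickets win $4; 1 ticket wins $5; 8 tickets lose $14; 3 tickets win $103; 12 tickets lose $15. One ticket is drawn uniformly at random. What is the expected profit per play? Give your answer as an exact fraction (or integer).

E[payout] = (10/45)·(-7) + (2/45)·(-3) + (9/45)·4 + (1/45)·5 + (8/45)·(-14) + (3/45)·103 + (12/45)·(-15) = -2/5
Expected profit = -2/5 − 4 = -22/5

-22/5 dollars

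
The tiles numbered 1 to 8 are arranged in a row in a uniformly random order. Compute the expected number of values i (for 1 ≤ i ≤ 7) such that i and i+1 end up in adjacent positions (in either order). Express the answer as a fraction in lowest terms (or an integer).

7/4

For each i ∈ {1,…,7}, let Xᵢ = 1 if i and i+1 are adjacent. P(Xᵢ=1) = 2·(8−1)!/8! = 2/8.
By linearity, E[ΣXᵢ] = (7)·(2/8) = 7/4.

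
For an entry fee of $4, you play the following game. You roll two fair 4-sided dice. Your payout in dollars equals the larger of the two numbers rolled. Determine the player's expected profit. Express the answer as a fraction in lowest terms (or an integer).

-7/8 dollars

Distribution of the larger of the two numbers rolled: 1 w.p. 1/16, 2 w.p. 3/16, 3 w.p. 5/16, 4 w.p. 7/16
E[payout] = (1/16)·1 + (3/16)·2 + (5/16)·3 + (7/16)·4 = 25/8
Expected profit = 25/8 − 4 = -7/8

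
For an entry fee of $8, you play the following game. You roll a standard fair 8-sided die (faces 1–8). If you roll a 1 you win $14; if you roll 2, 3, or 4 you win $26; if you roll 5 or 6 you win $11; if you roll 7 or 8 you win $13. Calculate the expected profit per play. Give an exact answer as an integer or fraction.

19/2 dollars

E[payout] = (1/4)·11 + (1/4)·13 + (1/8)·14 + (3/8)·26 = 35/2
Expected profit = 35/2 − 8 = 19/2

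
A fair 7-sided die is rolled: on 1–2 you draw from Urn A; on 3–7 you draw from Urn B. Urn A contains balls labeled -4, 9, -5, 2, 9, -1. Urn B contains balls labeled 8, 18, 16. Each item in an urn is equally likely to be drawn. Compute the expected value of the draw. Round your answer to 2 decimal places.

E[X | Urn A] = (-4 + 9 − 5 + 2 + 9 − 1)/6 = 5/3
E[X | Urn B] = (8 + 18 + 16)/3 = 14
E[X] = (2/7)·5/3 + (5/7)·14 = 220/21 ≈ 10.48

10.48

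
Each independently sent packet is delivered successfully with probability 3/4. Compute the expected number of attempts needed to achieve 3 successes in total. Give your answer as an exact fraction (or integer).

By linearity (sum of 3 independent geometric waits), E[trials] = 3/p = 3/(3/4) = 4.

4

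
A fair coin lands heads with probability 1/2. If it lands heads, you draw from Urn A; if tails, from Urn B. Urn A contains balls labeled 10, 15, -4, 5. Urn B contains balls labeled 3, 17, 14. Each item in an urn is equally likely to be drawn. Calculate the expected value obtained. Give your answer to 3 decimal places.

8.917

E[X | Urn A] = (10 + 15 − 4 + 5)/4 = 13/2
E[X | Urn B] = (3 + 17 + 14)/3 = 34/3
E[X] = (1/2)·13/2 + (1/2)·34/3 = 107/12 ≈ 8.917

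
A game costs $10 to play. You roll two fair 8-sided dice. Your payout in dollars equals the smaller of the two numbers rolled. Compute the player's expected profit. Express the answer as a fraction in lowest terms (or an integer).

Distribution of the smaller of the two numbers rolled: 1 w.p. 15/64, 2 w.p. 13/64, 3 w.p. 11/64, 4 w.p. 9/64, 5 w.p. 7/64, 6 w.p. 5/64, …
E[payout] = (15/64)·1 + (13/64)·2 + (11/64)·3 + (9/64)·4 + (7/64)·5 + (5/64)·6 + (3/64)·7 + (1/64)·8 = 51/16
Expected profit = 51/16 − 10 = -109/16

-109/16 dollars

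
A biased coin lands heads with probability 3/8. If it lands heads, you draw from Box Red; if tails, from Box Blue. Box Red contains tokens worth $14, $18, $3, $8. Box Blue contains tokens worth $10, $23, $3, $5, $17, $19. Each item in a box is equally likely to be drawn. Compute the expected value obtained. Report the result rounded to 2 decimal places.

E[X | Box Red] = (14 + 18 + 3 + 8)/4 = 43/4
E[X | Box Blue] = (10 + 23 + 3 + 5 + 17 + 19)/6 = 77/6
E[X] = (3/8)·43/4 + (5/8)·77/6 = 1157/96 ≈ 12.05

$12.05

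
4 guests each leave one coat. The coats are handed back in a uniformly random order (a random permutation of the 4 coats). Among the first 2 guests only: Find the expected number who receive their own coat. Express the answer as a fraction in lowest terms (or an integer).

1/2

Let Xᵢ = 1 if person i gets their own coat. For each i, P(Xᵢ=1) = 1/4.
By linearity of expectation, E[X₁+…+X_2] = 2·(1/4) = 1/2.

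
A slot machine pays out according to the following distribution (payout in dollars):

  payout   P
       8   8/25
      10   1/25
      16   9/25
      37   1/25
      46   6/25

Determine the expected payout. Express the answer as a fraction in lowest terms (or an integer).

531/25 dollars

E[X] = (8/25)·8 + (1/25)·10 + (9/25)·16 + (1/25)·37 + (6/25)·46
     = 531/25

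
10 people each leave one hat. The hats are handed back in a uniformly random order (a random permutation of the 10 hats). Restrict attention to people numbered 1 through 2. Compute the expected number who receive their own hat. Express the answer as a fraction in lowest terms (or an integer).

1/5

Let Xᵢ = 1 if person i gets their own hat. For each i, P(Xᵢ=1) = 1/10.
By linearity of expectation, E[X₁+…+X_2] = 2·(1/10) = 1/5.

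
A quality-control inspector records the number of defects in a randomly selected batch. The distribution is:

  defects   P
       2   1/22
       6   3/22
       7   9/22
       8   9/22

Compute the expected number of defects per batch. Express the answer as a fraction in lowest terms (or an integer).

E[X] = (1/22)·2 + (3/22)·6 + (9/22)·7 + (9/22)·8
     = 155/22

155/22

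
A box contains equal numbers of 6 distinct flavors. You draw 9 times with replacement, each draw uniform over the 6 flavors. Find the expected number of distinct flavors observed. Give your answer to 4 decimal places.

4.8372

Let Xⱼ=1 if type j appears at least once. P(Xⱼ=1) = 1 − ((6−1)/6)^9 = 8124571/10077696.
E[#distinct] = 6·8124571/10077696 = 8124571/1679616.
≈ 4.8372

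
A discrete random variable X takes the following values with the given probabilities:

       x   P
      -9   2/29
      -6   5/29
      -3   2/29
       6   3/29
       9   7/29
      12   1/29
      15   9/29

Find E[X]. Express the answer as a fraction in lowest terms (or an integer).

6

E[X] = (2/29)·(-9) + (5/29)·(-6) + (2/29)·(-3) + (3/29)·6 + (7/29)·9 + (1/29)·12 + (9/29)·15
     = 6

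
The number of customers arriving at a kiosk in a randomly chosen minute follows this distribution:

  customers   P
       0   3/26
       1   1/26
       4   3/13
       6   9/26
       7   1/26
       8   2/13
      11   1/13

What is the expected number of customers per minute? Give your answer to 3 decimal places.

5.385

E[X] = (3/26)·0 + (1/26)·1 + (3/13)·4 + (9/26)·6 + (1/26)·7 + (2/13)·8 + (1/13)·11
     = 70/13 ≈ 5.385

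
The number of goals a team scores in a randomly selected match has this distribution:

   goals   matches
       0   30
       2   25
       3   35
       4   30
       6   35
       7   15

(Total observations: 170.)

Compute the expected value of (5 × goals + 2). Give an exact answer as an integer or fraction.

Total = 170, so P(goals=0) = 30/170, etc.
E[5x+2] = (3/17)·2 + (5/34)·12 + (7/34)·17 + (3/17)·22 + (7/34)·32 + (3/34)·37
     = 329/17

329/17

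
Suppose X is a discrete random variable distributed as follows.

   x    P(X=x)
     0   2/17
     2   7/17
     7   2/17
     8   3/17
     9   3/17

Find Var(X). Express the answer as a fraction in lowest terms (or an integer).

E[X] = (2/17)·0 + (7/17)·2 + (2/17)·7 + (3/17)·8 + (3/17)·9 = 79/17
E[X²] = (2/17)·0 + (7/17)·4 + (2/17)·49 + (3/17)·64 + (3/17)·81 = 33
Var(X) = 33 − (79/17)² = 3296/289

3296/289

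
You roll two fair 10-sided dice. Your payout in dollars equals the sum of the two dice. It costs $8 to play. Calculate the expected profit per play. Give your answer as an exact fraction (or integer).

$3

Distribution of the sum of the two dice: 2 w.p. 1/100, 3 w.p. 1/50, 4 w.p. 3/100, 5 w.p. 1/25, 6 w.p. 1/20, 7 w.p. 3/50, …
E[payout] = (1/100)·2 + (1/50)·3 + (3/100)·4 + (1/25)·5 + (1/20)·6 + (3/50)·7 + (7/100)·8 + (2/25)·9 + (9/100)·10 + (1/10)·11 + (9/100)·12 + (2/25)·13 + (7/100)·14 + (3/50)·15 + (1/20)·16 + (1/25)·17 + (3/100)·18 + (1/50)·19 + (1/100)·20 = 11
Expected profit = 11 − 8 = 3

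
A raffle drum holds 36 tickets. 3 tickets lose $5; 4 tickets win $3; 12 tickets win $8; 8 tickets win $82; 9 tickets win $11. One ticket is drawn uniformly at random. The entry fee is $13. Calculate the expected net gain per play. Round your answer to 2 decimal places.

E[payout] = (3/36)·(-5) + (4/36)·3 + (12/36)·8 + (8/36)·82 + (9/36)·11 = 212/9
Expected profit = 212/9 − 13 = 95/9 ≈ $10.56

$10.56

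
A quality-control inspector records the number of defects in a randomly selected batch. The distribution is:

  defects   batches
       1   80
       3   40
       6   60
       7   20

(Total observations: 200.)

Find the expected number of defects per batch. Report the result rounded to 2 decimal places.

Total = 200, so P(defects=1) = 80/200, etc.
E[X] = (2/5)·1 + (1/5)·3 + (3/10)·6 + (1/10)·7
     = 7/2 ≈ 3.50

3.50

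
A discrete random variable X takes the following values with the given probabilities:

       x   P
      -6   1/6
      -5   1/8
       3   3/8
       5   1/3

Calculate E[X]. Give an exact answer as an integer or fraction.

7/6

E[X] = (1/6)·(-6) + (1/8)·(-5) + (3/8)·3 + (1/3)·5
     = 7/6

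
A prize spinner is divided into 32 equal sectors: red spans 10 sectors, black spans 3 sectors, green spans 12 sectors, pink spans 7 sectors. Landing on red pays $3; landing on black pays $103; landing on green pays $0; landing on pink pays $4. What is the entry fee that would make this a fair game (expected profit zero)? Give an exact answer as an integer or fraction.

E[payout] = (10/32)·3 + (3/32)·103 + (12/32)·0 + (7/32)·4 = 367/32
Fair fee = E[payout] = 367/32

367/32 dollars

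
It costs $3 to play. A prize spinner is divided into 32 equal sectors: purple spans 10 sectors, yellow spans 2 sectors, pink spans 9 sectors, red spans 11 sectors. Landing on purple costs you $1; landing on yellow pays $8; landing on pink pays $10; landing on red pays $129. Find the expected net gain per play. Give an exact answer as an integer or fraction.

1419/32 dollars

E[payout] = (10/32)·(-1) + (2/32)·8 + (9/32)·10 + (11/32)·129 = 1515/32
Expected profit = 1515/32 − 3 = 1419/32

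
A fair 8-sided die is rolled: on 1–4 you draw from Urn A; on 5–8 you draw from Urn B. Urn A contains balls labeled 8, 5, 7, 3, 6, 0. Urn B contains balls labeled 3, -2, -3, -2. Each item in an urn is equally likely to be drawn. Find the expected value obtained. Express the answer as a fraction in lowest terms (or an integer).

E[X | Urn A] = (8 + 5 + 7 + 3 + 6 + 0)/6 = 29/6
E[X | Urn B] = (3 − 2 − 3 − 2)/4 = -1
E[X] = (1/2)·29/6 + (1/2)·(-1) = 23/12

23/12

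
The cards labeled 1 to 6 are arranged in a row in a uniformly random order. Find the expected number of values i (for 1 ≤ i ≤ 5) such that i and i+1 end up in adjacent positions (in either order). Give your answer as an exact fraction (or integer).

For each i ∈ {1,…,5}, let Xᵢ = 1 if i and i+1 are adjacent. P(Xᵢ=1) = 2·(6−1)!/6! = 2/6.
By linearity, E[ΣXᵢ] = (5)·(2/6) = 5/3.

5/3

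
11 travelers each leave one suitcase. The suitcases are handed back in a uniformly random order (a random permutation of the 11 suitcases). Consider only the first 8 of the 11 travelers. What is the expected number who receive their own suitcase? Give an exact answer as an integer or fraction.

8/11

Let Xᵢ = 1 if person i gets their own suitcase. For each i, P(Xᵢ=1) = 1/11.
By linearity of expectation, E[X₁+…+X_8] = 8·(1/11) = 8/11.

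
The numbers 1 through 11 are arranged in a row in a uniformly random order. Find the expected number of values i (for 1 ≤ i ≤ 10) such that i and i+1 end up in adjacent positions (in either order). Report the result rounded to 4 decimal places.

1.8182

For each i ∈ {1,…,10}, let Xᵢ = 1 if i and i+1 are adjacent. P(Xᵢ=1) = 2·(11−1)!/11! = 2/11.
By linearity, E[ΣXᵢ] = (10)·(2/11) = 20/11.
≈ 1.8182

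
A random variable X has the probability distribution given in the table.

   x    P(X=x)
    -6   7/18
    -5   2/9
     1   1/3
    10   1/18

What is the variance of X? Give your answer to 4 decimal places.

18.9136

E[X] = (7/18)·(-6) + (2/9)·(-5) + (1/3)·1 + (1/18)·10 = -23/9
E[X²] = (7/18)·36 + (2/9)·25 + (1/3)·1 + (1/18)·100 = 229/9
Var(X) = 229/9 − (-23/9)² = 1532/81 ≈ 18.9136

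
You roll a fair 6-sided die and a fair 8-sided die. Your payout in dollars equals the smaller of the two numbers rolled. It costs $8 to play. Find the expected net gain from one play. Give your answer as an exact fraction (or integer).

Distribution of the smaller of the two numbers rolled: 1 w.p. 13/48, 2 w.p. 11/48, 3 w.p. 3/16, 4 w.p. 7/48, 5 w.p. 5/48, 6 w.p. 1/16
E[payout] = (13/48)·1 + (11/48)·2 + (3/16)·3 + (7/48)·4 + (5/48)·5 + (1/16)·6 = 133/48
Expected profit = 133/48 − 8 = -251/48

-251/48 dollars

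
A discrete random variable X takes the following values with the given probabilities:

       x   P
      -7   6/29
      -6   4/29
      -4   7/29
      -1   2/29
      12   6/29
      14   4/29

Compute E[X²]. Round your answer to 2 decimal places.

E[X²] = (6/29)·49 + (4/29)·36 + (7/29)·16 + (2/29)·1 + (6/29)·144 + (4/29)·196
     = 2200/29 ≈ 75.86

75.86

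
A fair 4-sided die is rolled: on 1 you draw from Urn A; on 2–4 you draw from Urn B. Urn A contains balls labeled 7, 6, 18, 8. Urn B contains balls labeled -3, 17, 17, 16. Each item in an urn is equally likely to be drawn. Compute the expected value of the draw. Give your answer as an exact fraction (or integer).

E[X | Urn A] = (7 + 6 + 18 + 8)/4 = 39/4
E[X | Urn B] = (-3 + 17 + 17 + 16)/4 = 47/4
E[X] = (1/4)·39/4 + (3/4)·47/4 = 45/4

45/4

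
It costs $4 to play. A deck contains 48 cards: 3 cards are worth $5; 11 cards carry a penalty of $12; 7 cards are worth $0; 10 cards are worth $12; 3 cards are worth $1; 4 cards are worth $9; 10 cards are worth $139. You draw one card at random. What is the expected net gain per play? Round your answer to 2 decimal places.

$25.83

E[payout] = (3/48)·5 + (11/48)·(-12) + (7/48)·0 + (10/48)·12 + (3/48)·1 + (4/48)·9 + (10/48)·139 = 179/6
Expected profit = 179/6 − 4 = 155/6 ≈ $25.83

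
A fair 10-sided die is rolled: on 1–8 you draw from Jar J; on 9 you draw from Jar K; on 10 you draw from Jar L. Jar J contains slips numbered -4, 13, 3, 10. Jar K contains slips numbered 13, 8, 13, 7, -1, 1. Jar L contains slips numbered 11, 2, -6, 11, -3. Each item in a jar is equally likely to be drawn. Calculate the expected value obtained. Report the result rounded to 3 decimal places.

E[X | Jar J] = (-4 + 13 + 3 + 10)/4 = 11/2
E[X | Jar K] = (13 + 8 + 13 + 7 − 1 + 1)/6 = 41/6
E[X | Jar L] = (11 + 2 − 6 + 11 − 3)/5 = 3
E[X] = (4/5)·11/2 + (1/10)·41/6 + (1/10)·3 = 323/60 ≈ 5.383

5.383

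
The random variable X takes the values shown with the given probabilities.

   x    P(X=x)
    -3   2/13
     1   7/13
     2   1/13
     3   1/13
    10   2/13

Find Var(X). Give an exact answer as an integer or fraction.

186/13

E[X] = (2/13)·(-3) + (7/13)·1 + (1/13)·2 + (1/13)·3 + (2/13)·10 = 2
E[X²] = (2/13)·9 + (7/13)·1 + (1/13)·4 + (1/13)·9 + (2/13)·100 = 238/13
Var(X) = 238/13 − (2)² = 186/13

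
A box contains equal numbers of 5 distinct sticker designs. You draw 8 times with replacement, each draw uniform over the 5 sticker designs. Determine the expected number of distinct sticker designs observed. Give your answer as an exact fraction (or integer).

Let Xⱼ=1 if type j appears at least once. P(Xⱼ=1) = 1 − ((5−1)/5)^8 = 325089/390625.
E[#distinct] = 5·325089/390625 = 325089/78125.

325089/78125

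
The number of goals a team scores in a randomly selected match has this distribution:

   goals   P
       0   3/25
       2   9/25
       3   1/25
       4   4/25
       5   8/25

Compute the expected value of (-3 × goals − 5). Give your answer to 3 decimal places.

-14.240

E[-3x-5] = (3/25)·(-5) + (9/25)·(-11) + (1/25)·(-14) + (4/25)·(-17) + (8/25)·(-20)
     = -356/25 ≈ -14.240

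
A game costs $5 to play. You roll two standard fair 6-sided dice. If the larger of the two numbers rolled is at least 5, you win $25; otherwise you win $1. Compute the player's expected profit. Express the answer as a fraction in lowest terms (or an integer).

E[payout] = (4/9)·1 + (5/9)·25 = 43/3
Expected profit = 43/3 − 5 = 28/3

28/3 dollars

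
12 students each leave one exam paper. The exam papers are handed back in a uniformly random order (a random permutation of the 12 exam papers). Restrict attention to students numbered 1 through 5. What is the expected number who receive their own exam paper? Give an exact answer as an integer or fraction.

5/12

Let Xᵢ = 1 if person i gets their own exam paper. For each i, P(Xᵢ=1) = 1/12.
By linearity of expectation, E[X₁+…+X_5] = 5·(1/12) = 5/12.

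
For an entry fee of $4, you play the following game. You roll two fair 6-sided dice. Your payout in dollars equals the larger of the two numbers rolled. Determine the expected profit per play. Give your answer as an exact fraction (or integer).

17/36 dollars

Distribution of the larger of the two numbers rolled: 1 w.p. 1/36, 2 w.p. 1/12, 3 w.p. 5/36, 4 w.p. 7/36, 5 w.p. 1/4, 6 w.p. 11/36
E[payout] = (1/36)·1 + (1/12)·2 + (5/36)·3 + (7/36)·4 + (1/4)·5 + (11/36)·6 = 161/36
Expected profit = 161/36 − 4 = 17/36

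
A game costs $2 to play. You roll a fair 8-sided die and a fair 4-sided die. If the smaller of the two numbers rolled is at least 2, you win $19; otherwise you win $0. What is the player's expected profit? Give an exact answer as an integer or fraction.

335/32 dollars

E[payout] = (11/32)·0 + (21/32)·19 = 399/32
Expected profit = 399/32 − 2 = 335/32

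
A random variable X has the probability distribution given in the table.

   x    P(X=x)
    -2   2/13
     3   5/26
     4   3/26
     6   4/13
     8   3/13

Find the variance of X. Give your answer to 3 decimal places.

10.475

E[X] = (2/13)·(-2) + (5/26)·3 + (3/26)·4 + (4/13)·6 + (3/13)·8 = 115/26
E[X²] = (2/13)·4 + (5/26)·9 + (3/26)·16 + (4/13)·36 + (3/13)·64 = 781/26
Var(X) = 781/26 − (115/26)² = 7081/676 ≈ 10.475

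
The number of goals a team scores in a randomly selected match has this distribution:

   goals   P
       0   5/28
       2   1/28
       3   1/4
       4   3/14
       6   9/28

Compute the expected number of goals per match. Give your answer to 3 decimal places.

E[X] = (5/28)·0 + (1/28)·2 + (1/4)·3 + (3/14)·4 + (9/28)·6
     = 101/28 ≈ 3.607

3.607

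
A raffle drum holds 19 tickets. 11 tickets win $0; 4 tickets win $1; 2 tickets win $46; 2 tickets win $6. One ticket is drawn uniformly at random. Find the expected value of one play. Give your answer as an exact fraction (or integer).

108/19 dollars

E[payout] = (11/19)·0 + (4/19)·1 + (2/19)·46 + (2/19)·6 = 108/19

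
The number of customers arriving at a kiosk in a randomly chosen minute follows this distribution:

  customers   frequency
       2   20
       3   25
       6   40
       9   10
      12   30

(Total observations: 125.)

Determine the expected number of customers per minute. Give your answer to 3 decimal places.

Total = 125, so P(customers=2) = 20/125, etc.
E[X] = (4/25)·2 + (1/5)·3 + (8/25)·6 + (2/25)·9 + (6/25)·12
     = 161/25 ≈ 6.440

6.440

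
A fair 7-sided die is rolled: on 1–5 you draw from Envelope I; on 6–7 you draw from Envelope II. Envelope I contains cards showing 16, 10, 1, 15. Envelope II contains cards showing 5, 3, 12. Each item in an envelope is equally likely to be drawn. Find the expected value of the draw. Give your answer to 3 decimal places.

9.405

E[X | Envelope I] = (16 + 10 + 1 + 15)/4 = 21/2
E[X | Envelope II] = (5 + 3 + 12)/3 = 20/3
E[X] = (5/7)·21/2 + (2/7)·20/3 = 395/42 ≈ 9.405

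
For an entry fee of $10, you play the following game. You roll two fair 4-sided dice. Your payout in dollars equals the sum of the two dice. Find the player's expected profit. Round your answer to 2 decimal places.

Distribution of the sum of the two dice: 2 w.p. 1/16, 3 w.p. 1/8, 4 w.p. 3/16, 5 w.p. 1/4, 6 w.p. 3/16, 7 w.p. 1/8, …
E[payout] = (1/16)·2 + (1/8)·3 + (3/16)·4 + (1/4)·5 + (3/16)·6 + (1/8)·7 + (1/16)·8 = 5
Expected profit = 5 − 10 = -5 ≈ -$5.00

-$5.00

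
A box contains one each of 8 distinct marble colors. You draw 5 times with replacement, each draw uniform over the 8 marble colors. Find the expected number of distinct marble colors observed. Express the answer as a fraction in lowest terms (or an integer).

15961/4096

Let Xⱼ=1 if type j appears at least once. P(Xⱼ=1) = 1 − ((8−1)/8)^5 = 15961/32768.
E[#distinct] = 8·15961/32768 = 15961/4096.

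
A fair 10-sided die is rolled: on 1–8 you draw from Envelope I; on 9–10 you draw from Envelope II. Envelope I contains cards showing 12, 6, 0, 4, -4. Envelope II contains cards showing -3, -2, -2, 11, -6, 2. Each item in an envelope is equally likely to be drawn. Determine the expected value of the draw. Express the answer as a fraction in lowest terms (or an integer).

E[X | Envelope I] = (12 + 6 + 0 + 4 − 4)/5 = 18/5
E[X | Envelope II] = (-3 − 2 − 2 + 11 − 6 + 2)/6 = 0
E[X] = (4/5)·18/5 + (1/5)·0 = 72/25

72/25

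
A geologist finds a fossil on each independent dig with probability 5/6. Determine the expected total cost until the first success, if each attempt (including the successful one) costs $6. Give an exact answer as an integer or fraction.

E[#attempts] = 1/p = 6/5; E[cost] = 6·6/5 = 36/5.

36/5 dollars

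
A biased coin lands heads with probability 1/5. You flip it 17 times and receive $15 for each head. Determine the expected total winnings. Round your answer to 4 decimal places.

$51.0000

E[#heads] = 17·1/5 = 17/5 (linearity over flips).
E[winnings] = 15·17/5 = 51.
≈ 51.0000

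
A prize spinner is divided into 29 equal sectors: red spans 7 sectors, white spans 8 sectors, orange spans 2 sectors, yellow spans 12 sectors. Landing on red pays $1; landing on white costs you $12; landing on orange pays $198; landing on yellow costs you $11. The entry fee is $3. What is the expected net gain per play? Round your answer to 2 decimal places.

$3.03

E[payout] = (7/29)·1 + (8/29)·(-12) + (2/29)·198 + (12/29)·(-11) = 175/29
Expected profit = 175/29 − 3 = 88/29 ≈ $3.03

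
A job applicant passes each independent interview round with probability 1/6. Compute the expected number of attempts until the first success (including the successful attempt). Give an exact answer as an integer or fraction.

6

For a geometric distribution, E[trials] = 1/p = 1/(1/6) = 6.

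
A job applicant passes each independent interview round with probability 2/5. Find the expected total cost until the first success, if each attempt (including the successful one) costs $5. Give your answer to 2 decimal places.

E[#attempts] = 1/p = 5/2; E[cost] = 5·5/2 = 25/2.
≈ 12.50

$12.50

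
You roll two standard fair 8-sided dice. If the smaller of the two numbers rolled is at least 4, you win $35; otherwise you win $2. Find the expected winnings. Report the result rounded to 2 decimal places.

E[payout] = (39/64)·2 + (25/64)·35 = 953/64
≈ $14.89

$14.89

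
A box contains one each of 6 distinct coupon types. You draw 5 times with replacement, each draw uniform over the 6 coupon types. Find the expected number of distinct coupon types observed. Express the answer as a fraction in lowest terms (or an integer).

Let Xⱼ=1 if type j appears at least once. P(Xⱼ=1) = 1 − ((6−1)/6)^5 = 4651/7776.
E[#distinct] = 6·4651/7776 = 4651/1296.

4651/1296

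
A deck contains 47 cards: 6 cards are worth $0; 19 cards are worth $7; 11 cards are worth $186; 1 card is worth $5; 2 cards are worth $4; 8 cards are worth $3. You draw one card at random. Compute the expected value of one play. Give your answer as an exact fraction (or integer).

2216/47 dollars

E[payout] = (6/47)·0 + (19/47)·7 + (11/47)·186 + (1/47)·5 + (2/47)·4 + (8/47)·3 = 2216/47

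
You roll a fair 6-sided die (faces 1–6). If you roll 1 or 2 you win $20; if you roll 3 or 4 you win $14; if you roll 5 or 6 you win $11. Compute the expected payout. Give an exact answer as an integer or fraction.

E[payout] = (1/3)·11 + (1/3)·14 + (1/3)·20 = 15

$15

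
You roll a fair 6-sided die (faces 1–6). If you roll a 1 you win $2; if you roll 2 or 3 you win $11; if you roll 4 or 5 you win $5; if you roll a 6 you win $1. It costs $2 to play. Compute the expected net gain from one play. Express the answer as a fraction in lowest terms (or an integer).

E[payout] = (1/6)·1 + (1/6)·2 + (1/3)·5 + (1/3)·11 = 35/6
Expected profit = 35/6 − 2 = 23/6

23/6 dollars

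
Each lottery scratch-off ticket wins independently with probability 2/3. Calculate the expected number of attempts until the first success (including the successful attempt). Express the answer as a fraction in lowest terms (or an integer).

3/2

For a geometric distribution, E[trials] = 1/p = 1/(2/3) = 3/2.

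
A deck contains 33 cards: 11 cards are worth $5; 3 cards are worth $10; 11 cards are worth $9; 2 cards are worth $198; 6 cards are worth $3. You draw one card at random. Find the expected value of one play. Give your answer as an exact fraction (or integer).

E[payout] = (11/33)·5 + (3/33)·10 + (11/33)·9 + (2/33)·198 + (6/33)·3 = 598/33

598/33 dollars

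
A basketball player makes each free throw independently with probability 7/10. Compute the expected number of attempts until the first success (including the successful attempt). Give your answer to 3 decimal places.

For a geometric distribution, E[trials] = 1/p = 1/(7/10) = 10/7.
≈ 1.429

1.429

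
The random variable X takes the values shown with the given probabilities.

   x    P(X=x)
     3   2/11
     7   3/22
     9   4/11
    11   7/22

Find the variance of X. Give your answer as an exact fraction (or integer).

948/121

E[X] = (2/11)·3 + (3/22)·7 + (4/11)·9 + (7/22)·11 = 91/11
E[X²] = (2/11)·9 + (3/22)·49 + (4/11)·81 + (7/22)·121 = 839/11
Var(X) = 839/11 − (91/11)² = 948/121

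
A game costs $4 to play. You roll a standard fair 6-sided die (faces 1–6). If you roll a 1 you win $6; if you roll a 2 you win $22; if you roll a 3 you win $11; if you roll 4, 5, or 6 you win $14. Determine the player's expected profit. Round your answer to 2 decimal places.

$9.50

E[payout] = (1/6)·6 + (1/6)·11 + (1/2)·14 + (1/6)·22 = 27/2
Expected profit = 27/2 − 4 = 19/2 ≈ $9.50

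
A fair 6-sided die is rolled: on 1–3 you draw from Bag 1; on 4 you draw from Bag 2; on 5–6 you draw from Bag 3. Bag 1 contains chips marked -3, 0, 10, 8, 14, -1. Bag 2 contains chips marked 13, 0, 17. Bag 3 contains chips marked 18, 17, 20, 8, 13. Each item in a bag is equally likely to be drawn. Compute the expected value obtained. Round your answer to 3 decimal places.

9.067

E[X | Bag 1] = (-3 + 0 + 10 + 8 + 14 − 1)/6 = 14/3
E[X | Bag 2] = (13 + 0 + 17)/3 = 10
E[X | Bag 3] = (18 + 17 + 20 + 8 + 13)/5 = 76/5
E[X] = (1/2)·14/3 + (1/6)·10 + (1/3)·76/5 = 136/15 ≈ 9.067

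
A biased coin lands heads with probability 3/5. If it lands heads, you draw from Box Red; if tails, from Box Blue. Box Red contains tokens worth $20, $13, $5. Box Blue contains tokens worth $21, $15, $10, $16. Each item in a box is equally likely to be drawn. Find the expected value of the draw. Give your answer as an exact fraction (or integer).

E[X | Box Red] = (20 + 13 + 5)/3 = 38/3
E[X | Box Blue] = (21 + 15 + 10 + 16)/4 = 31/2
E[X] = (3/5)·38/3 + (2/5)·31/2 = 69/5

69/5 dollars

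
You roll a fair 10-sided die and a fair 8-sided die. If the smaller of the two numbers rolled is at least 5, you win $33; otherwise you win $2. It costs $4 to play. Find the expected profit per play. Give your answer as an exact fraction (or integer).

73/10 dollars

E[payout] = (7/10)·2 + (3/10)·33 = 113/10
Expected profit = 113/10 − 4 = 73/10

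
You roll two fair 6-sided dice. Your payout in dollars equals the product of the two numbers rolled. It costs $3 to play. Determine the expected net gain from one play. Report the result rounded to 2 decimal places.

Distribution of the product of the two numbers rolled: 1 w.p. 1/36, 2 w.p. 1/18, 3 w.p. 1/18, 4 w.p. 1/12, 5 w.p. 1/18, 6 w.p. 1/9, …
E[payout] = (1/36)·1 + (1/18)·2 + (1/18)·3 + (1/12)·4 + (1/18)·5 + (1/9)·6 + (1/18)·8 + (1/36)·9 + (1/18)·10 + (1/9)·12 + (1/18)·15 + (1/36)·16 + (1/18)·18 + (1/18)·20 + (1/18)·24 + (1/36)·25 + (1/18)·30 + (1/36)·36 = 49/4
Expected profit = 49/4 − 3 = 37/4 ≈ $9.25

$9.25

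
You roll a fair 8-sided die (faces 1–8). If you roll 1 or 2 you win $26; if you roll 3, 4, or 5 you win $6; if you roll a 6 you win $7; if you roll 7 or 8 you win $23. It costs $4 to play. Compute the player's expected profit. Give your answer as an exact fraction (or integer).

E[payout] = (3/8)·6 + (1/8)·7 + (1/4)·23 + (1/4)·26 = 123/8
Expected profit = 123/8 − 4 = 91/8

91/8 dollars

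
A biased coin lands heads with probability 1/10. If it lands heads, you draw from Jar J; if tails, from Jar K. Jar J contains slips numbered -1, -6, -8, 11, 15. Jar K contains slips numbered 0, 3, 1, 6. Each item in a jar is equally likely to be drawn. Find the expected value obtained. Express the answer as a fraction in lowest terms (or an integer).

247/100

E[X | Jar J] = (-1 − 6 − 8 + 11 + 15)/5 = 11/5
E[X | Jar K] = (0 + 3 + 1 + 6)/4 = 5/2
E[X] = (1/10)·11/5 + (9/10)·5/2 = 247/100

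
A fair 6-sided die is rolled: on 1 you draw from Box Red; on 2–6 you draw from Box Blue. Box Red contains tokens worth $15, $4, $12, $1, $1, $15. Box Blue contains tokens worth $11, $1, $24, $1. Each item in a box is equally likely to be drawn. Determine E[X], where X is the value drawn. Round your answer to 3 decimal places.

E[X | Box Red] = (15 + 4 + 12 + 1 + 1 + 15)/6 = 8
E[X | Box Blue] = (11 + 1 + 24 + 1)/4 = 37/4
E[X] = (1/6)·8 + (5/6)·37/4 = 217/24 ≈ 9.042

$9.042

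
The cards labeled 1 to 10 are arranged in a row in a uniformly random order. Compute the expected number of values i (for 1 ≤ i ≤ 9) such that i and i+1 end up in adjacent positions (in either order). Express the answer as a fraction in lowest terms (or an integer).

9/5

For each i ∈ {1,…,9}, let Xᵢ = 1 if i and i+1 are adjacent. P(Xᵢ=1) = 2·(10−1)!/10! = 2/10.
By linearity, E[ΣXᵢ] = (9)·(2/10) = 9/5.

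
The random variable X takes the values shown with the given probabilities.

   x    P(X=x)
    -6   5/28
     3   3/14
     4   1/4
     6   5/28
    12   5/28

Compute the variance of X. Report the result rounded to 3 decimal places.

E[X] = (5/28)·(-6) + (3/14)·3 + (1/4)·4 + (5/28)·6 + (5/28)·12 = 53/14
E[X²] = (5/28)·36 + (3/14)·9 + (1/4)·16 + (5/28)·36 + (5/28)·144 = 89/2
Var(X) = 89/2 − (53/14)² = 5913/196 ≈ 30.168

30.168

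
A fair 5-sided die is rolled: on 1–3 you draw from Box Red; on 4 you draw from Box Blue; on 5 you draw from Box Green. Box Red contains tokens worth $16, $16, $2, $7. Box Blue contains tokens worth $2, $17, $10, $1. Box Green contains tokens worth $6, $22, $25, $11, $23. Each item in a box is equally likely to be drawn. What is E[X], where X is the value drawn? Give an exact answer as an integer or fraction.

E[X | Box Red] = (16 + 16 + 2 + 7)/4 = 41/4
E[X | Box Blue] = (2 + 17 + 10 + 1)/4 = 15/2
E[X | Box Green] = (6 + 22 + 25 + 11 + 23)/5 = 87/5
E[X] = (3/5)·41/4 + (1/5)·15/2 + (1/5)·87/5 = 1113/100

1113/100 dollars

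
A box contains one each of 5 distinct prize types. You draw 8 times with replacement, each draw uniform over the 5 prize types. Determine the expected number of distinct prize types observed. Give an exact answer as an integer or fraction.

Let Xⱼ=1 if type j appears at least once. P(Xⱼ=1) = 1 − ((5−1)/5)^8 = 325089/390625.
E[#distinct] = 5·325089/390625 = 325089/78125.

325089/78125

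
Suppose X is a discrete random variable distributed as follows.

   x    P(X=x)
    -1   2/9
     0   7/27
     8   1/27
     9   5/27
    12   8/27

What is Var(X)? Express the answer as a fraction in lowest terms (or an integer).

23480/729

E[X] = (2/9)·(-1) + (7/27)·0 + (1/27)·8 + (5/27)·9 + (8/27)·12 = 143/27
E[X²] = (2/9)·1 + (7/27)·0 + (1/27)·64 + (5/27)·81 + (8/27)·144 = 1627/27
Var(X) = 1627/27 − (143/27)² = 23480/729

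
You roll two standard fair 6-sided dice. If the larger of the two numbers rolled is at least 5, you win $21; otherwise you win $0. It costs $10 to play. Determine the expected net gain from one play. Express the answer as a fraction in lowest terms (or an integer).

5/3 dollars

E[payout] = (4/9)·0 + (5/9)·21 = 35/3
Expected profit = 35/3 − 10 = 5/3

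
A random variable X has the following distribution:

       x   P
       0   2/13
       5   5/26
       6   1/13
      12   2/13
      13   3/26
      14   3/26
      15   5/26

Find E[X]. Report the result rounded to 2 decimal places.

9.27

E[X] = (2/13)·0 + (5/26)·5 + (1/13)·6 + (2/13)·12 + (3/26)·13 + (3/26)·14 + (5/26)·15
     = 241/26 ≈ 9.27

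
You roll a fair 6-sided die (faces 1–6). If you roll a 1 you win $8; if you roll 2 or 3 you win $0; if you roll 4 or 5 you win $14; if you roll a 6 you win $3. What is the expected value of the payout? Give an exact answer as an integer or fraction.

13/2 dollars

E[payout] = (1/3)·0 + (1/6)·3 + (1/6)·8 + (1/3)·14 = 13/2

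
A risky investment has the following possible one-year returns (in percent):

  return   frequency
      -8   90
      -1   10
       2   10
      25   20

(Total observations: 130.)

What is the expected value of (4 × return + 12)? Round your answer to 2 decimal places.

Total = 130, so P(return=-8) = 90/130, etc.
E[4x+12] = (9/13)·(-20) + (1/13)·8 + (1/13)·20 + (2/13)·112
     = 72/13 ≈ 5.54

5.54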